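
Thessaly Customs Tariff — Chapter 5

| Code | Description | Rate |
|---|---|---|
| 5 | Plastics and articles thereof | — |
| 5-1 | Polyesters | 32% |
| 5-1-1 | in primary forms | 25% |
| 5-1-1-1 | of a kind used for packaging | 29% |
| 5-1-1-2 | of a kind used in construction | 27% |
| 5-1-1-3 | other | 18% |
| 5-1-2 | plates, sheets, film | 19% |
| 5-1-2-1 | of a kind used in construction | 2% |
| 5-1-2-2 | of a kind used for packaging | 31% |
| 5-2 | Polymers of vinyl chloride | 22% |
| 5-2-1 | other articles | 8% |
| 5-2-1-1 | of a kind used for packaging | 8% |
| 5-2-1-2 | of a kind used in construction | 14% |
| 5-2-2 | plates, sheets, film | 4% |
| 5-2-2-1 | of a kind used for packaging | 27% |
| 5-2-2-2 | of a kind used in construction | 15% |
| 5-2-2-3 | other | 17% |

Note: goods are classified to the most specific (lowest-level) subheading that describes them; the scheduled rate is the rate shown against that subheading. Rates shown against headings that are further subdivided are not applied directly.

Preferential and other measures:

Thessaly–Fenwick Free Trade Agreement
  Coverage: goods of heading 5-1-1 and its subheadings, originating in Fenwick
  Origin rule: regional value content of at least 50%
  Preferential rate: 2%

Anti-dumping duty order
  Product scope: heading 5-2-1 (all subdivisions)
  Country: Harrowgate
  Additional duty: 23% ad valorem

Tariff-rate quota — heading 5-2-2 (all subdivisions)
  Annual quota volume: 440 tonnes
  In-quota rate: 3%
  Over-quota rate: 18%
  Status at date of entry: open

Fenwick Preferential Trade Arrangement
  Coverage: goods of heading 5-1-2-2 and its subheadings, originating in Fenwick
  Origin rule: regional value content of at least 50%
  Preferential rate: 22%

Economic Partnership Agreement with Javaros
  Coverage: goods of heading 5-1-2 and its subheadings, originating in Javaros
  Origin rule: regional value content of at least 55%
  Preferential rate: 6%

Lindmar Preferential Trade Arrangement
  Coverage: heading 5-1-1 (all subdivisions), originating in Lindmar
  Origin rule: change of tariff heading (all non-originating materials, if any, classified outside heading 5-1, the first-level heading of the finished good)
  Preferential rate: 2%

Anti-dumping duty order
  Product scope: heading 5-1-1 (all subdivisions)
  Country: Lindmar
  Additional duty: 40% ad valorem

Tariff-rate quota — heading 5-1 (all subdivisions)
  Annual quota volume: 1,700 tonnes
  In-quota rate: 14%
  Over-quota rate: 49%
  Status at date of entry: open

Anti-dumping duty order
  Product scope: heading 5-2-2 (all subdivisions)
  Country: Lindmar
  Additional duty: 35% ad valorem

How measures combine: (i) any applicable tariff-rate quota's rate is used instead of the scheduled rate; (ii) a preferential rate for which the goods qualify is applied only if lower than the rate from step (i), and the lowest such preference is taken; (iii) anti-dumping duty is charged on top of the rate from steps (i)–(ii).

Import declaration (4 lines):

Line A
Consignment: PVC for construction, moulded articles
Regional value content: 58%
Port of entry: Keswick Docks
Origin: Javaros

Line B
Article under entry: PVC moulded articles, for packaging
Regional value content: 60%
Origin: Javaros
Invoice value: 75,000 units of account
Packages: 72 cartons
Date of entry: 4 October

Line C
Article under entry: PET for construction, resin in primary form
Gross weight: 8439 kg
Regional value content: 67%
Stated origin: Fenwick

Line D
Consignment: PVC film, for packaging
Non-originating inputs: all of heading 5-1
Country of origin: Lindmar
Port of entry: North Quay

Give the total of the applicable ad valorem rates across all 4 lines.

62%

Line A: PVC → 5-2; moulded articles → 5-2-1; for construction → 5-2-1-2. Scheduled 14%. Javaros agreement on 5-1-2: 5-2-1-2 not covered. → 14%.
Line B: PVC → 5-2; moulded articles → 5-2-1; for packaging → 5-2-1-1. Scheduled 8%. Javaros agreement on 5-1-2: 5-2-1-1 not covered. → 8%.
Line C: PET → 5-1; resin in primary form → 5-1-1; for construction → 5-1-1-2. Scheduled 27%. quota on 5-1 open → in-quota 14%; Fenwick agreement on 5-1-1: RVC ≥ 50% → 2% available; Fenwick agreement on 5-1-2-2: 5-1-1-2 not covered; preferential 2%. → 2%.
Line D: PVC → 5-2; film → 5-2-2; for packaging → 5-2-2-1. Scheduled 27%. quota on 5-2-2 open → in-quota 3%; Lindmar agreement on 5-1-1: 5-2-2-1 not covered; anti-dumping (Lindmar, 5-2-2): +35%; total 3% + 35% = 38%. → 38%.
Sum: 14% + 8% + 2% + 38% = 62%.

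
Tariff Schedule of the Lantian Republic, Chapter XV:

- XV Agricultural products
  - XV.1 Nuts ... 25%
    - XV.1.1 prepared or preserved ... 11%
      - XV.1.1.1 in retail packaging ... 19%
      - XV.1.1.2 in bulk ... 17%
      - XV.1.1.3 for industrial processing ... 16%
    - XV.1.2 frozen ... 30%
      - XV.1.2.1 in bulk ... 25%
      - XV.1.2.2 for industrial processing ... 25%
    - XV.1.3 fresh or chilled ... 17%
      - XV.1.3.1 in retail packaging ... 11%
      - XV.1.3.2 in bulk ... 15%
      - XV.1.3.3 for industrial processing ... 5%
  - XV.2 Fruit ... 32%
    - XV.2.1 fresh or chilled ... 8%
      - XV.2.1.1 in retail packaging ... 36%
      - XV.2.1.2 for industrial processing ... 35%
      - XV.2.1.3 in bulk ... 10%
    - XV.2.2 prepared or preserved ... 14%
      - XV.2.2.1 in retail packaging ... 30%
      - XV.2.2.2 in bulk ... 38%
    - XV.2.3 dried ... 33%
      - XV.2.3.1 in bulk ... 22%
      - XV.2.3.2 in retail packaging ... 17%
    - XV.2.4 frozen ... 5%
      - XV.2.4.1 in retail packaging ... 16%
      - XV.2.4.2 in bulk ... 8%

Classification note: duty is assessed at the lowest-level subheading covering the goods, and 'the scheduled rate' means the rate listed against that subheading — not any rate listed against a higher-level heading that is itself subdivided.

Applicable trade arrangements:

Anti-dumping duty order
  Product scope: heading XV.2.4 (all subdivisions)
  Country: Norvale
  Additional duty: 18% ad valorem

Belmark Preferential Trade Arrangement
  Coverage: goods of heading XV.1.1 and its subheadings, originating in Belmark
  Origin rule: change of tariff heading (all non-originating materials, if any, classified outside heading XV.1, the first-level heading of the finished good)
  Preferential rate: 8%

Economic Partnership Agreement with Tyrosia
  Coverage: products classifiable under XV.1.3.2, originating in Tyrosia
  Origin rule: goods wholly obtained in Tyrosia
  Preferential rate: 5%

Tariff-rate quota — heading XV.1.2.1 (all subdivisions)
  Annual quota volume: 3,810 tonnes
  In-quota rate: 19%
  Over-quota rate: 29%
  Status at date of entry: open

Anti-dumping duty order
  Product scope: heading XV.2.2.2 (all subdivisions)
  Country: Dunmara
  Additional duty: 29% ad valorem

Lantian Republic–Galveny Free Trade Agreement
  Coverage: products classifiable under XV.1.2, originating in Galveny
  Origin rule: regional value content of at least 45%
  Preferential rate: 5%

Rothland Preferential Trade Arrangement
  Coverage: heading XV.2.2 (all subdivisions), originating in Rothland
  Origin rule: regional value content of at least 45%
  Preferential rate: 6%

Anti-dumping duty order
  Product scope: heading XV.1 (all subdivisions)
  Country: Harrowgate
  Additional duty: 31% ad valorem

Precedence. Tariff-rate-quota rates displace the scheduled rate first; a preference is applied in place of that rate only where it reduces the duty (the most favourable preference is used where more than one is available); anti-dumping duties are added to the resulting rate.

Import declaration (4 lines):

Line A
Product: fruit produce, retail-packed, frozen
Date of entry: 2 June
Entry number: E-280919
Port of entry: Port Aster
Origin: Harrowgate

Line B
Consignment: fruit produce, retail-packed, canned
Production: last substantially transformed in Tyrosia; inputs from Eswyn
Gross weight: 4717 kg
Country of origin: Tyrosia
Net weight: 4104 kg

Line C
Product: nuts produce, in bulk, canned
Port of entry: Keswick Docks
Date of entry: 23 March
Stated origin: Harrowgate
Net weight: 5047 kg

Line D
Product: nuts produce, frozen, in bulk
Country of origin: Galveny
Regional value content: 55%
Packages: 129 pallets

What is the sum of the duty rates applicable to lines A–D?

99%

Line A: fruit → XV.2; frozen → XV.2.4; retail-packed → XV.2.4.1. Scheduled 16%. No special measure applies. → 16%.
Line B: fruit → XV.2; canned → XV.2.2; retail-packed → XV.2.2.1. Scheduled 30%. Tyrosia agreement on XV.1.3.2: XV.2.2.1 not covered. → 30%.
Line C: nuts → XV.1; canned → XV.1.1; in bulk → XV.1.1.2. Scheduled 17%. anti-dumping (Harrowgate, XV.1): +31%; total 17% + 31% = 48%. → 48%.
Line D: nuts → XV.1; frozen → XV.1.2; in bulk → XV.1.2.1. Scheduled 25%. quota on XV.1.2.1 open → in-quota 19%; Galveny agreement on XV.1.2: RVC ≥ 45% → 5% available; preferential 5%. → 5%.
Sum: 16% + 30% + 48% + 5% = 99%.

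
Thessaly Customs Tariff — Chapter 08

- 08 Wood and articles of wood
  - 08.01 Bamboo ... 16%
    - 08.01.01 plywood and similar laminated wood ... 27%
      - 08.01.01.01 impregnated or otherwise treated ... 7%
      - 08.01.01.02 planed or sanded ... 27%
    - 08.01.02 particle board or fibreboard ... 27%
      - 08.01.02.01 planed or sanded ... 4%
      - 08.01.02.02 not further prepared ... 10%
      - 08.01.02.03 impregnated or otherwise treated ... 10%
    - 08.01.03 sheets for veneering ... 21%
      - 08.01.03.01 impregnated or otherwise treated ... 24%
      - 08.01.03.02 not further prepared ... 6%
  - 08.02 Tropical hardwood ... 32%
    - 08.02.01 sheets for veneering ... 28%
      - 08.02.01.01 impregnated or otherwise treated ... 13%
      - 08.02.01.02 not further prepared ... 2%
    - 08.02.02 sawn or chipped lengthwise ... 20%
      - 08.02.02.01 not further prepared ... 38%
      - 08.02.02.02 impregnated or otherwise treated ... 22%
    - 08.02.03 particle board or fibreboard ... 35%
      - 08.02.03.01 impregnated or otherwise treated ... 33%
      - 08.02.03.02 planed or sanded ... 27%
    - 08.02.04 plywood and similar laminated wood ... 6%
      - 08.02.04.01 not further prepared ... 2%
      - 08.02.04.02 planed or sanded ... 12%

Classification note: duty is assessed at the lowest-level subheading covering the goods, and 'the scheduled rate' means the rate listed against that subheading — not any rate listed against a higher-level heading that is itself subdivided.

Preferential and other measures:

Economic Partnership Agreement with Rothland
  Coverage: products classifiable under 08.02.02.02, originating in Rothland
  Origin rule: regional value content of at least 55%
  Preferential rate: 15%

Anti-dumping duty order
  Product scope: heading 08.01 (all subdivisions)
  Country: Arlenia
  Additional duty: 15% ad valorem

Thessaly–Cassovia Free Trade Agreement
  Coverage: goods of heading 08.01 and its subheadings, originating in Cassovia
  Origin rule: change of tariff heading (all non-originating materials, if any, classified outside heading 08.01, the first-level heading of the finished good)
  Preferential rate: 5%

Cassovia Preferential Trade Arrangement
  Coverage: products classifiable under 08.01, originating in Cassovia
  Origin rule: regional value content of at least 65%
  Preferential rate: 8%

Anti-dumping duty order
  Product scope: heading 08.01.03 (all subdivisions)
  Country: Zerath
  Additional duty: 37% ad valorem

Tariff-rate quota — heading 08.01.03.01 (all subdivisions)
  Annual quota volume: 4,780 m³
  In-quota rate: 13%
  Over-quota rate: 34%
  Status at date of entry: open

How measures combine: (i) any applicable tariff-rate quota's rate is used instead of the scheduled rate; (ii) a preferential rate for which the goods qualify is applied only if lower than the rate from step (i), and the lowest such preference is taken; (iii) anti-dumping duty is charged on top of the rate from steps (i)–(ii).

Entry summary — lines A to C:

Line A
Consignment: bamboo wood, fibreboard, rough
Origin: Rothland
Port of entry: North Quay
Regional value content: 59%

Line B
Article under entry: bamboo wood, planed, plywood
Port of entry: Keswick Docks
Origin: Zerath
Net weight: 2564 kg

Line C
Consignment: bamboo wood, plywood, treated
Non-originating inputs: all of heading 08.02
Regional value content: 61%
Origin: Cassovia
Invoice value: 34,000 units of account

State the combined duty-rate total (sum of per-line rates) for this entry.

Line A: bamboo → 08.01; fibreboard → 08.01.02; rough → 08.01.02.02. Scheduled 10%. Rothland agreement on 08.02.02.02: 08.01.02.02 not covered. → 10%.
Line B: bamboo → 08.01; plywood → 08.01.01; planed → 08.01.01.02. Scheduled 27%. No special measure applies. → 27%.
Line C: bamboo → 08.01; plywood → 08.01.01; treated → 08.01.01.01. Scheduled 7%. Cassovia agreement on 08.01: CTH met → 5% available; Cassovia agreement on 08.01: RVC < 65%; preferential 5%. → 5%.
Sum: 10% + 27% + 5% = 42%.

42%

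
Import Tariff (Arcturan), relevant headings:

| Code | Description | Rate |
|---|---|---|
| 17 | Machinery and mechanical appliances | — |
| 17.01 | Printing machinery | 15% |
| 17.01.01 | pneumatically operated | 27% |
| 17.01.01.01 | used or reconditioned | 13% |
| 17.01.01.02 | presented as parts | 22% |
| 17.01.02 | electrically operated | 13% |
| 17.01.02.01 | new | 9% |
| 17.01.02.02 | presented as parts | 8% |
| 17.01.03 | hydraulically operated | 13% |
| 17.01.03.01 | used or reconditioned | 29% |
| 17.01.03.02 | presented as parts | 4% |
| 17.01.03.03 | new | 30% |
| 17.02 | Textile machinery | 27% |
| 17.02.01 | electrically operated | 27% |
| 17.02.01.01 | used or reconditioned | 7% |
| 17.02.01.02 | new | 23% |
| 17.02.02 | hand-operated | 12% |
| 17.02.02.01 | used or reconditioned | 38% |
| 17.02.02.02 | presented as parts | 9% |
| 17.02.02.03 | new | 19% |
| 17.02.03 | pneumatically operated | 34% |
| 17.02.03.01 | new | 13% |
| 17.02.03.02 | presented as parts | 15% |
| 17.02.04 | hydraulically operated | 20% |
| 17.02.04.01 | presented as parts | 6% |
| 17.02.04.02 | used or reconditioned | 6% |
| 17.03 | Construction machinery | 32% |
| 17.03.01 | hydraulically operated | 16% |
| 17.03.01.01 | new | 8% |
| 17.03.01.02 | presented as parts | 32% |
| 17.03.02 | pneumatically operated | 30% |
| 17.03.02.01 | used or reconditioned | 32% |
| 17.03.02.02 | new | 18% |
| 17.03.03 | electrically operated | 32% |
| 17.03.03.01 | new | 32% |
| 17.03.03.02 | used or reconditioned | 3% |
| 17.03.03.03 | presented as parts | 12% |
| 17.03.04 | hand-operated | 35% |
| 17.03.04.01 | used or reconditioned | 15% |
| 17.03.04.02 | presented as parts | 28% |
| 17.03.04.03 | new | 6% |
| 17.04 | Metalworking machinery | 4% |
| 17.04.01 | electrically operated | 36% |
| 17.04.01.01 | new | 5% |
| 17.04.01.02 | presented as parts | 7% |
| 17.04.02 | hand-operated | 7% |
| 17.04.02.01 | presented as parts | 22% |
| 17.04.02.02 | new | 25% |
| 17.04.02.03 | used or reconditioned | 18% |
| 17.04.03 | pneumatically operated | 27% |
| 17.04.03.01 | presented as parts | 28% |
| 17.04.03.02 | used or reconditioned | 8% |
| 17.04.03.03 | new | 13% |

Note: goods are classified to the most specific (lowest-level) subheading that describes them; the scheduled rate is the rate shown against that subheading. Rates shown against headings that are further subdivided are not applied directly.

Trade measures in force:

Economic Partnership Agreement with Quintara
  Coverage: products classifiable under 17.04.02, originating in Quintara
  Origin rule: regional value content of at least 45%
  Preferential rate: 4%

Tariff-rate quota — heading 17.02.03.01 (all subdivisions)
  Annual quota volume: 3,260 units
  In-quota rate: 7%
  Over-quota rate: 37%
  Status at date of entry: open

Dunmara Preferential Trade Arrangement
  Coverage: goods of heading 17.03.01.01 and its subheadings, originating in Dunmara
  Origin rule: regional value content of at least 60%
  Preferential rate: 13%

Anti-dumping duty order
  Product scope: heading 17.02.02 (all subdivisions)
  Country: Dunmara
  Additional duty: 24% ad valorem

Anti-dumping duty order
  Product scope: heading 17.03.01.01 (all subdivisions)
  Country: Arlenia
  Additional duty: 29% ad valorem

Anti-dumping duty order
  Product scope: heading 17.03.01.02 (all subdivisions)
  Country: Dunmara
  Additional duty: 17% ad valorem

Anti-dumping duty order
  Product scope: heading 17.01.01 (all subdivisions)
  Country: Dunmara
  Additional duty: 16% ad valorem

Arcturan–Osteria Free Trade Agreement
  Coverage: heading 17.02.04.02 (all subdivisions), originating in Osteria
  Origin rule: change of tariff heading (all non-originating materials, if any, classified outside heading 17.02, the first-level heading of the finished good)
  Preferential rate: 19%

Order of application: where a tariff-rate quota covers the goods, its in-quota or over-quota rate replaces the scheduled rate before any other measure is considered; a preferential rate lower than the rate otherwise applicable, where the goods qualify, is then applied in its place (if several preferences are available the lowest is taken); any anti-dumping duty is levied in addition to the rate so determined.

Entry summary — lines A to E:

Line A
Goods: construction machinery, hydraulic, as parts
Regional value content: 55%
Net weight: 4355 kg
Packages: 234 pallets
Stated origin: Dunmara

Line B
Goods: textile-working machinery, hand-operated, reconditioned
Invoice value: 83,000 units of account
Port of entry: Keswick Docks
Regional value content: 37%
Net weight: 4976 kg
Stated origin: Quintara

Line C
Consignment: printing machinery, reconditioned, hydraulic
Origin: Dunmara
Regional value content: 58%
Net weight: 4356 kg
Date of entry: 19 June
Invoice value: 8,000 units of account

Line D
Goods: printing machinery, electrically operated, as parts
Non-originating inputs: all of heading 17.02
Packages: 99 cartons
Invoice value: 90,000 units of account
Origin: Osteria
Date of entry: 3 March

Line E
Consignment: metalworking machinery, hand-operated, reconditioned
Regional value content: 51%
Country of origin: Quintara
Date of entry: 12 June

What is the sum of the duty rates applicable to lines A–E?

128%

Line A: construction → 17.03; hydraulic → 17.03.01; as parts → 17.03.01.02. Scheduled 32%. Dunmara agreement on 17.03.01.01: 17.03.01.02 not covered; anti-dumping (Dunmara, 17.03.01.02): +17%; total 32% + 17% = 49%. → 49%.
Line B: textile-working → 17.02; hand-operated → 17.02.02; reconditioned → 17.02.02.01. Scheduled 38%. Quintara agreement on 17.04.02: 17.02.02.01 not covered. → 38%.
Line C: printing → 17.01; hydraulic → 17.01.03; reconditioned → 17.01.03.01. Scheduled 29%. Dunmara agreement on 17.03.01.01: 17.01.03.01 not covered. → 29%.
Line D: printing → 17.01; electrically operated → 17.01.02; as parts → 17.01.02.02. Scheduled 8%. Osteria agreement on 17.02.04.02: 17.01.02.02 not covered. → 8%.
Line E: metalworking → 17.04; hand-operated → 17.04.02; reconditioned → 17.04.02.03. Scheduled 18%. Quintara agreement on 17.04.02: RVC ≥ 45% → 4% available; preferential 4%. → 4%.
Sum: 49% + 38% + 29% + 8% + 4% = 128%.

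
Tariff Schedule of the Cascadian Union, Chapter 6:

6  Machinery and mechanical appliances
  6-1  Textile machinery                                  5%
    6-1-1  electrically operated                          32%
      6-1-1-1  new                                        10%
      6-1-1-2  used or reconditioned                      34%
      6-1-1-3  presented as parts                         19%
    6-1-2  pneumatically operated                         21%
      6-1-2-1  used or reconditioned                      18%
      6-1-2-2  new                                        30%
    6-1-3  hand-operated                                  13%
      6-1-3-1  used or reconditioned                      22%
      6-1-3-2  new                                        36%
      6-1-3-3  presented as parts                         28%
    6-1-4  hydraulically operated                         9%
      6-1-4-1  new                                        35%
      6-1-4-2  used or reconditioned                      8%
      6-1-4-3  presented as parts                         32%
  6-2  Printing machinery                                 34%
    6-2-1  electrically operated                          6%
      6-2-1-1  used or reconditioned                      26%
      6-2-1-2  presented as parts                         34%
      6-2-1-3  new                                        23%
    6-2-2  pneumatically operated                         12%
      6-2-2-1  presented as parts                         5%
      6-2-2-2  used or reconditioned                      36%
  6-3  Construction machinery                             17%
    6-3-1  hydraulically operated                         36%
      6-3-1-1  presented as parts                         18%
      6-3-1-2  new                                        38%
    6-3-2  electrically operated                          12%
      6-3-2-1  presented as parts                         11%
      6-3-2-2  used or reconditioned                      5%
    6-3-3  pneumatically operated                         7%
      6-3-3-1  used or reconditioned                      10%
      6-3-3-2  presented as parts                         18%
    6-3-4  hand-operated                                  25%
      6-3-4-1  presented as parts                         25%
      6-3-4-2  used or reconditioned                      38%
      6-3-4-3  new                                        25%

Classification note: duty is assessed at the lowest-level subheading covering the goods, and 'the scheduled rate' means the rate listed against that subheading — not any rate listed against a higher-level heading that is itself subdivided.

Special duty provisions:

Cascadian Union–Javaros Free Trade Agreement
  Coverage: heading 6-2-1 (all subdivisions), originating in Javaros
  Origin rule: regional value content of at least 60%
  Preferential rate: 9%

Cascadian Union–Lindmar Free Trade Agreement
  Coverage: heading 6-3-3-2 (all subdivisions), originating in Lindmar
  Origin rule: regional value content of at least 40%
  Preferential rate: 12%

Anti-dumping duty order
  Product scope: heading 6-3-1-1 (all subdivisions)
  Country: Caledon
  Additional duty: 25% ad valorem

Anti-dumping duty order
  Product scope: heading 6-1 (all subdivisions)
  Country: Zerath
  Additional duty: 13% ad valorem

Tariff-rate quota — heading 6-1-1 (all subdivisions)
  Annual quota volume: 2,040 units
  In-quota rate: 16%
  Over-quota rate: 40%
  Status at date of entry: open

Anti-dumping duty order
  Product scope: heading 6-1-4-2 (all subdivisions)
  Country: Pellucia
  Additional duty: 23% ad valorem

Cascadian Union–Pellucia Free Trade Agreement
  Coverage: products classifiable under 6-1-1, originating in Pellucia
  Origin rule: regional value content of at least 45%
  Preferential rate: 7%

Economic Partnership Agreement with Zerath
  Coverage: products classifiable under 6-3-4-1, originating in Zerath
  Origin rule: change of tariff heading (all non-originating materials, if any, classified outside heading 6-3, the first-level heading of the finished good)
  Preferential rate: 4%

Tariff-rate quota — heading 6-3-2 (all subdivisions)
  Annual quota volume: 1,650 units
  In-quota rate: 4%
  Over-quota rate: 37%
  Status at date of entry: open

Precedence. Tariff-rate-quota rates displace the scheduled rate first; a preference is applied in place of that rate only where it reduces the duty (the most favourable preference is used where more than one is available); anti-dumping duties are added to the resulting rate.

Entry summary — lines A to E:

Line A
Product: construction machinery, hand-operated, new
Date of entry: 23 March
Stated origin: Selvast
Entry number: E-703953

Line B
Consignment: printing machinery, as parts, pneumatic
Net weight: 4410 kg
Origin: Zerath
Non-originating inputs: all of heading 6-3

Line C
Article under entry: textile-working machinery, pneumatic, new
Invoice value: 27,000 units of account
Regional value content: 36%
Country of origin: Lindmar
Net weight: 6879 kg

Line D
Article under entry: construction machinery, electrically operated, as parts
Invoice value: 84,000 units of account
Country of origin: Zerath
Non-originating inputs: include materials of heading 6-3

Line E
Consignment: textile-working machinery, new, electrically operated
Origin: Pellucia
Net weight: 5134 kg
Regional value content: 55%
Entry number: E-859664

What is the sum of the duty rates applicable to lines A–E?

Line A: construction → 6-3; hand-operated → 6-3-4; new → 6-3-4-3. Scheduled 25%. No special measure applies. → 25%.
Line B: printing → 6-2; pneumatic → 6-2-2; as parts → 6-2-2-1. Scheduled 5%. Zerath agreement on 6-3-4-1: 6-2-2-1 not covered. → 5%.
Line C: textile-working → 6-1; pneumatic → 6-1-2; new → 6-1-2-2. Scheduled 30%. Lindmar agreement on 6-3-3-2: 6-1-2-2 not covered. → 30%.
Line D: construction → 6-3; electrically operated → 6-3-2; as parts → 6-3-2-1. Scheduled 11%. quota on 6-3-2 open → in-quota 4%; Zerath agreement on 6-3-4-1: 6-3-2-1 not covered. → 4%.
Line E: textile-working → 6-1; electrically operated → 6-1-1; new → 6-1-1-1. Scheduled 10%. quota on 6-1-1 open → in-quota 16%; Pellucia agreement on 6-1-1: RVC ≥ 45% → 7% available; preferential 7%. → 7%.
Sum: 25% + 5% + 30% + 4% + 7% = 71%.

71%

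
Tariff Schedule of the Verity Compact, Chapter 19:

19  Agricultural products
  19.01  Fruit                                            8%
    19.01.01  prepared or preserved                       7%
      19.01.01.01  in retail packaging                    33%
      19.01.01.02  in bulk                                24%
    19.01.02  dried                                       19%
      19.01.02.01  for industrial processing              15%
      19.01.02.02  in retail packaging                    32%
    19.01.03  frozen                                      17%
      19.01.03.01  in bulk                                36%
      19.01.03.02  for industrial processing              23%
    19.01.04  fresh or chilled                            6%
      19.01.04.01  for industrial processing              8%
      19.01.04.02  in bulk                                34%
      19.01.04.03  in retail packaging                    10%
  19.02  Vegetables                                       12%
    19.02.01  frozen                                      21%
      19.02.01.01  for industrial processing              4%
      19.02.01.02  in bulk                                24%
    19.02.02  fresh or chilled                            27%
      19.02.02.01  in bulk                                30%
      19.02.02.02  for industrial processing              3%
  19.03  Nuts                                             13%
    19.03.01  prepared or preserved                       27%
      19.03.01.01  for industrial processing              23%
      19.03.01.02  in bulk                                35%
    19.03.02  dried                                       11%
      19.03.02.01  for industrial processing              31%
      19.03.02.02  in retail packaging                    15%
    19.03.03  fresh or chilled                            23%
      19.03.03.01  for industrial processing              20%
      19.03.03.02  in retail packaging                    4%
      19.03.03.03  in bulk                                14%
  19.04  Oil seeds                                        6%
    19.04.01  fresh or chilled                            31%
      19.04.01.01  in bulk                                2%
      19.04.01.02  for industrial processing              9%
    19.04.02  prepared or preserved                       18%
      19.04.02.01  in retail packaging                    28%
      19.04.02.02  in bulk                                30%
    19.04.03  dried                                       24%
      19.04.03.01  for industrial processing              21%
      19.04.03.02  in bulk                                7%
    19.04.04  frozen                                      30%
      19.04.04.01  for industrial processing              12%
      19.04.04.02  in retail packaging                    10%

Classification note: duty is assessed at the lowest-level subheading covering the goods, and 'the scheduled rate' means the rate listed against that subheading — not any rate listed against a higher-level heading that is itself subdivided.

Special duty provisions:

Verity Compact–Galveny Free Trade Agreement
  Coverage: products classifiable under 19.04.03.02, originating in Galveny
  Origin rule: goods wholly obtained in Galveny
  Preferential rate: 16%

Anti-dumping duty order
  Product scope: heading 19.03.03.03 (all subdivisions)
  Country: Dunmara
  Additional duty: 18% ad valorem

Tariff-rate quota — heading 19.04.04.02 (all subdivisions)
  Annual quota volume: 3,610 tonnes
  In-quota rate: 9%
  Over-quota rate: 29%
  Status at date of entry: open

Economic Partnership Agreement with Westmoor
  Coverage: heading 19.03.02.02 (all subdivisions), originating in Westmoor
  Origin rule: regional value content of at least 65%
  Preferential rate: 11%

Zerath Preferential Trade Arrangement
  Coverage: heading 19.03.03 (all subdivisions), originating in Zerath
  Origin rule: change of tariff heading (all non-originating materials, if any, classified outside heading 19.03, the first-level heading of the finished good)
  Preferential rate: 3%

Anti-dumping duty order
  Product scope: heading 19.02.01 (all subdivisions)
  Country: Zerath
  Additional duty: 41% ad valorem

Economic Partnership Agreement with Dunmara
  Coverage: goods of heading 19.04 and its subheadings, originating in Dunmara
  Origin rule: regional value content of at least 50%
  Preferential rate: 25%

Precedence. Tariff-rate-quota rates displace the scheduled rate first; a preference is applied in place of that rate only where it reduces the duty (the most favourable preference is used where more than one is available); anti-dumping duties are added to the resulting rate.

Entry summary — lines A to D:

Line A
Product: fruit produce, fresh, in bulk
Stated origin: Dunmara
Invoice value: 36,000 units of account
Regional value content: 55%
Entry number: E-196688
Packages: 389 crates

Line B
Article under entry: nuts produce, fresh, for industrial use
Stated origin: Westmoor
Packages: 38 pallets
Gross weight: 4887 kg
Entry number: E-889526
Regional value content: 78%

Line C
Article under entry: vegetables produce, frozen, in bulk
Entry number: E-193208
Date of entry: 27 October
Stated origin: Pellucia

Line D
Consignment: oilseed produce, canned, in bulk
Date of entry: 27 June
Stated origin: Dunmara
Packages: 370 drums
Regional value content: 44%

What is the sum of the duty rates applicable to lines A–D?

108%

Line A: fruit → 19.01; fresh → 19.01.04; in bulk → 19.01.04.02. Scheduled 34%. Dunmara agreement on 19.04: 19.01.04.02 not covered. → 34%.
Line B: nuts → 19.03; fresh → 19.03.03; for industrial use → 19.03.03.01. Scheduled 20%. Westmoor agreement on 19.03.02.02: 19.03.03.01 not covered. → 20%.
Line C: vegetables → 19.02; frozen → 19.02.01; in bulk → 19.02.01.02. Scheduled 24%. No special measure applies. → 24%.
Line D: oilseed → 19.04; canned → 19.04.02; in bulk → 19.04.02.02. Scheduled 30%. Dunmara agreement on 19.04: RVC < 50%. → 30%.
Sum: 34% + 20% + 24% + 30% = 108%.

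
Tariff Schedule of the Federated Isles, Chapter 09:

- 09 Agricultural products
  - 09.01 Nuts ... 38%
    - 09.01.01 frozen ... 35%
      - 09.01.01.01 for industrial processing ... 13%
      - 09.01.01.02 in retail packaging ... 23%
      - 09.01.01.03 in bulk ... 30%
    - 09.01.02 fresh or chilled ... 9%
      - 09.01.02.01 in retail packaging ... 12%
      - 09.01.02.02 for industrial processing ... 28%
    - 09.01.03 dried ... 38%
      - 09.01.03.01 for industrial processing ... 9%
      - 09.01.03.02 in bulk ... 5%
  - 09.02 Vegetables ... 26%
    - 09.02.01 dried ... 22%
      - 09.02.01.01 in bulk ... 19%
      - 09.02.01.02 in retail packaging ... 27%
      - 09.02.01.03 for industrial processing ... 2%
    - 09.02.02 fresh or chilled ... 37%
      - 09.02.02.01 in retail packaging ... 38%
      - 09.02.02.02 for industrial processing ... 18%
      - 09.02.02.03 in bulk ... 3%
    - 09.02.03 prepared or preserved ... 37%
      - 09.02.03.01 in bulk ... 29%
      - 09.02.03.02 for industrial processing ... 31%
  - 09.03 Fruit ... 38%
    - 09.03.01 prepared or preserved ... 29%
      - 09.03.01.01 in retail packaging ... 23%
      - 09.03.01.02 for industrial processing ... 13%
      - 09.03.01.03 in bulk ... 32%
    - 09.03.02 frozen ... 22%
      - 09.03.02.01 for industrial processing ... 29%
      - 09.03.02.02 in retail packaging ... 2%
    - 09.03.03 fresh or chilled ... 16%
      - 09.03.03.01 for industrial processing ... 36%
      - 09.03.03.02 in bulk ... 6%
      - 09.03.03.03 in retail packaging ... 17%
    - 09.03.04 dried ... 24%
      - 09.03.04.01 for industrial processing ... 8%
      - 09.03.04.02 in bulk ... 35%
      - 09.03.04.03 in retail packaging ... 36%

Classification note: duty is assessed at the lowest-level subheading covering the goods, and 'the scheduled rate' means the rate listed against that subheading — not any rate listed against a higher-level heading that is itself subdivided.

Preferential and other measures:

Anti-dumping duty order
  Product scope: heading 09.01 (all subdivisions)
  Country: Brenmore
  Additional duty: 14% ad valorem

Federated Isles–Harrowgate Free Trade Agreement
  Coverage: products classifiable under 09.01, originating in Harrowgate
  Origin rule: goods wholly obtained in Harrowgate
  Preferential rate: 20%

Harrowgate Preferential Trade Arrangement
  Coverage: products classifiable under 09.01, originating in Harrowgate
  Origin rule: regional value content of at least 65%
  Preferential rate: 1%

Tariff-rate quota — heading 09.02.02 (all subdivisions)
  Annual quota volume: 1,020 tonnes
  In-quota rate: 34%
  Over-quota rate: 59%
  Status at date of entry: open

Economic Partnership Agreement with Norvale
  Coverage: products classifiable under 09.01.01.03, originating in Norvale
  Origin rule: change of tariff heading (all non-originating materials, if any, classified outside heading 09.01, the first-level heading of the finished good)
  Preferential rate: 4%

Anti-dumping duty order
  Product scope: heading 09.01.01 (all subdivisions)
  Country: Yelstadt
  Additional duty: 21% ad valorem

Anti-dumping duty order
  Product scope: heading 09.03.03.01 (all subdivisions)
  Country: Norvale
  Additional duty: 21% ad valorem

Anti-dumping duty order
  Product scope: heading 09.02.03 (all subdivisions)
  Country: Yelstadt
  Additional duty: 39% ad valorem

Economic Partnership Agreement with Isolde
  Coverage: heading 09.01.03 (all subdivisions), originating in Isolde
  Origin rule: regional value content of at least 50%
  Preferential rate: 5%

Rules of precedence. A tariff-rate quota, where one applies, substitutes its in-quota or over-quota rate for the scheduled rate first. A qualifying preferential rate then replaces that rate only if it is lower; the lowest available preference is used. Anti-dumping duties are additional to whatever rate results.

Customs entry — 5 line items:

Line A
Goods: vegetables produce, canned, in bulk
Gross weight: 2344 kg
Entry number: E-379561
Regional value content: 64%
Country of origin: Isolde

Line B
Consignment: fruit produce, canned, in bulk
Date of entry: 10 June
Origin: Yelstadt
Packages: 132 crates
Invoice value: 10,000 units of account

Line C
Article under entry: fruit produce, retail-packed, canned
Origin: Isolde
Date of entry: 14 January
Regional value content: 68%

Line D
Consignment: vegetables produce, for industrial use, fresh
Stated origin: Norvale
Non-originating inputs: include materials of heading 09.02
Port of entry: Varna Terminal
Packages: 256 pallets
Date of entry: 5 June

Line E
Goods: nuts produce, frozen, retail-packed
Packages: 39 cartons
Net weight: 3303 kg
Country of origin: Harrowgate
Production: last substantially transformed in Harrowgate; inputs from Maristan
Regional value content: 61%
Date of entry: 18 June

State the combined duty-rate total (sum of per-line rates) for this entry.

141%

Line A: vegetables → 09.02; canned → 09.02.03; in bulk → 09.02.03.01. Scheduled 29%. Isolde agreement on 09.01.03: 09.02.03.01 not covered. → 29%.
Line B: fruit → 09.03; canned → 09.03.01; in bulk → 09.03.01.03. Scheduled 32%. No special measure applies. → 32%.
Line C: fruit → 09.03; canned → 09.03.01; retail-packed → 09.03.01.01. Scheduled 23%. Isolde agreement on 09.01.03: 09.03.01.01 not covered. → 23%.
Line D: vegetables → 09.02; fresh → 09.02.02; for industrial use → 09.02.02.02. Scheduled 18%. quota on 09.02.02 open → in-quota 34%; Norvale agreement on 09.01.01.03: 09.02.02.02 not covered. → 34%.
Line E: nuts → 09.01; frozen → 09.01.01; retail-packed → 09.01.01.02. Scheduled 23%. Harrowgate agreement on 09.01: not wholly obtained; Harrowgate agreement on 09.01: RVC < 65%. → 23%.
Sum: 29% + 32% + 23% + 34% + 23% = 141%.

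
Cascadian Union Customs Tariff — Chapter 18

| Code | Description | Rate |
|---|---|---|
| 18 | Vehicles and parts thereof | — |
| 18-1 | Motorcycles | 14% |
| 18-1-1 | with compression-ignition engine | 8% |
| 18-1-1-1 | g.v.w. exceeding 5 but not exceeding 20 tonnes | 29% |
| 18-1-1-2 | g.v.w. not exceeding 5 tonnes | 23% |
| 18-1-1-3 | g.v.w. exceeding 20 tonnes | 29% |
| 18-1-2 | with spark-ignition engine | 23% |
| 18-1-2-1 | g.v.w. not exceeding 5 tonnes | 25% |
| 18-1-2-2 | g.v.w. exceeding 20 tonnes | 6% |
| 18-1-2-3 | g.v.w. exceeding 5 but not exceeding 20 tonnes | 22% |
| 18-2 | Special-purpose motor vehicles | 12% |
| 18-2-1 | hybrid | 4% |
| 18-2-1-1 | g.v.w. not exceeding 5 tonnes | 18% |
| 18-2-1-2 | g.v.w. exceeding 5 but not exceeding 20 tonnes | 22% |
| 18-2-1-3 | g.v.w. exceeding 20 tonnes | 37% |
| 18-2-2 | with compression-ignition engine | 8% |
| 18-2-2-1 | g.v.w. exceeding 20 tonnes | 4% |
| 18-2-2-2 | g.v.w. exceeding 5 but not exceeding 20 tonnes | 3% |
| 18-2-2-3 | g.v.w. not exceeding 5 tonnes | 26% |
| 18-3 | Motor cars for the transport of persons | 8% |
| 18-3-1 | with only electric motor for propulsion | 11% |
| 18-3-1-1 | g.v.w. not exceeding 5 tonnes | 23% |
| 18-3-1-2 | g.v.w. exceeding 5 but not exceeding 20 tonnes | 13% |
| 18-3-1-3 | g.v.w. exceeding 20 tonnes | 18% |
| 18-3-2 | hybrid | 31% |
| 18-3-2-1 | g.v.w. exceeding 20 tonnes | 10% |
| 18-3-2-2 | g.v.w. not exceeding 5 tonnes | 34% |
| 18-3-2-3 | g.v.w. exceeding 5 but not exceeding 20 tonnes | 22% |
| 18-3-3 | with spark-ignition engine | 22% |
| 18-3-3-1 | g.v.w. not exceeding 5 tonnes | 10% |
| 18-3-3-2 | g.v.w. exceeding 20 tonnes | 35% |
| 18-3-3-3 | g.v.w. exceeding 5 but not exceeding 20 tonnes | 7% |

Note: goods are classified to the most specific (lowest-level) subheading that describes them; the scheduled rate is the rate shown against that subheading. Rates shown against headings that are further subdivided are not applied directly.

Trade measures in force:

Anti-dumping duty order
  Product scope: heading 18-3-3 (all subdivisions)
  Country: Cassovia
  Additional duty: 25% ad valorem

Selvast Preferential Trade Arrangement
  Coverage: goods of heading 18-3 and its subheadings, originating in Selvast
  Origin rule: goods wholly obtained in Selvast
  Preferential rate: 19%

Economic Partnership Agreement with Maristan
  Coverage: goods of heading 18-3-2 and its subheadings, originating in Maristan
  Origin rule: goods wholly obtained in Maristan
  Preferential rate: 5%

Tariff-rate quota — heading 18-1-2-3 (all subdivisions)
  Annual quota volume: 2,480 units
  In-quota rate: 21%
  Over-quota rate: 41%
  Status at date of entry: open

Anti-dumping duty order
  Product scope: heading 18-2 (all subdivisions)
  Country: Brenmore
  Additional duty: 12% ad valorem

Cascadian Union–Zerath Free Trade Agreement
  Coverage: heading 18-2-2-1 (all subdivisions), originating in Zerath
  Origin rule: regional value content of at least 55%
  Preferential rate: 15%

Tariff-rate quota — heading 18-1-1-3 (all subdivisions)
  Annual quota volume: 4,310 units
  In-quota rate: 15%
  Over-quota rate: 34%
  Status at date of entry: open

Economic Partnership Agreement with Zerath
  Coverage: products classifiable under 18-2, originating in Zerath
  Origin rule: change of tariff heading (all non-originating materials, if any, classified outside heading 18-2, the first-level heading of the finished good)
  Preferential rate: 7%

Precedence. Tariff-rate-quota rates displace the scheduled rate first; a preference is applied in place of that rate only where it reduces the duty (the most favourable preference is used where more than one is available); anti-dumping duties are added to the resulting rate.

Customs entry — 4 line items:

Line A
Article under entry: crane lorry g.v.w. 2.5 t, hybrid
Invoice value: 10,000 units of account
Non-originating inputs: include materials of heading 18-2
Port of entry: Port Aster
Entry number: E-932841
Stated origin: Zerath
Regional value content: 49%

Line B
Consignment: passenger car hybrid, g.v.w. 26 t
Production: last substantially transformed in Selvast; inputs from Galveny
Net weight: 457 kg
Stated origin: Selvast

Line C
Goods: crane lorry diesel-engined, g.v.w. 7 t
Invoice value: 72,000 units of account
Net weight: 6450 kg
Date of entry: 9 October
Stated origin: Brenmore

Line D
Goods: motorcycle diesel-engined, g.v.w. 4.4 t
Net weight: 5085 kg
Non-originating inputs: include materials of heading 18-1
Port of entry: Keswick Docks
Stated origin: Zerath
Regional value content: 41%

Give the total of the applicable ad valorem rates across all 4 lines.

66%

Line A: crane lorry → 18-2; hybrid → 18-2-1; g.v.w. 2.5 t → 18-2-1-1. Scheduled 18%. Zerath agreement on 18-2-2-1: 18-2-1-1 not covered; Zerath agreement on 18-2: CTH not met. → 18%.
Line B: passenger car → 18-3; hybrid → 18-3-2; g.v.w. 26 t → 18-3-2-1. Scheduled 10%. Selvast agreement on 18-3: not wholly obtained. → 10%.
Line C: crane lorry → 18-2; diesel-engined → 18-2-2; g.v.w. 7 t → 18-2-2-2. Scheduled 3%. anti-dumping (Brenmore, 18-2): +12%; total 3% + 12% = 15%. → 15%.
Line D: motorcycle → 18-1; diesel-engined → 18-1-1; g.v.w. 4.4 t → 18-1-1-2. Scheduled 23%. Zerath agreement on 18-2-2-1: 18-1-1-2 not covered; Zerath agreement on 18-2: 18-1-1-2 not covered. → 23%.
Sum: 18% + 10% + 15% + 23% = 66%.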